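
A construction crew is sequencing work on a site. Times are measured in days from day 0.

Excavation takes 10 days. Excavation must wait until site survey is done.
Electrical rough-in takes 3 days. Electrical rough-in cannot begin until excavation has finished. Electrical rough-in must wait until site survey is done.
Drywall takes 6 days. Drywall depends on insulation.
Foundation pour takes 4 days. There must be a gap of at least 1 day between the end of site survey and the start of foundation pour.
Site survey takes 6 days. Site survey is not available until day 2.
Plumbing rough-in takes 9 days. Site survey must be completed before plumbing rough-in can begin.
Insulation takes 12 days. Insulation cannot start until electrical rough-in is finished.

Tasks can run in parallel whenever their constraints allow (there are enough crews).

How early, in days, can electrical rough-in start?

18

Site survey waits on its own release at day 2, so it starts at day 2 and finishes at 2 + 6 = day 8.
After site survey (finishes day 8), excavation can start at day 8 and finishes at day 18.
Electrical rough-in waits on excavation (finishes day 18); site survey (finishes day 8). The latest of these is day 18, which is the earliest electrical rough-in can start.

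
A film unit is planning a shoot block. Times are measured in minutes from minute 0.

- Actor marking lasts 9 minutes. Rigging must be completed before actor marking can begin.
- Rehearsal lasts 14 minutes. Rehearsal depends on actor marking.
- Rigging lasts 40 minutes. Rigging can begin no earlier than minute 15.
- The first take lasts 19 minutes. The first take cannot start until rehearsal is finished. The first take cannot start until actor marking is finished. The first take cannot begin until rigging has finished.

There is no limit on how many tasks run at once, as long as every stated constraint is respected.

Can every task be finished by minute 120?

Yes

Rigging cannot begin until its own release at minute 15. It runs from minute 15 to 15 + 40 = minute 55.
Actor marking cannot begin until rigging (finishes minute 55). It runs from minute 55 to 55 + 9 = minute 64.
After actor marking (finishes minute 64), rehearsal can start at minute 64 and finishes at minute 78.
The first take needs all of rehearsal (finishes minute 78); actor marking (finishes minute 64); rigging (finishes minute 55). That puts its earliest start at minute 78; it finishes at 78 + 19 = minute 97.
Every task is finished by minute 97, which is no later than the deadline of 120, so the schedule is feasible.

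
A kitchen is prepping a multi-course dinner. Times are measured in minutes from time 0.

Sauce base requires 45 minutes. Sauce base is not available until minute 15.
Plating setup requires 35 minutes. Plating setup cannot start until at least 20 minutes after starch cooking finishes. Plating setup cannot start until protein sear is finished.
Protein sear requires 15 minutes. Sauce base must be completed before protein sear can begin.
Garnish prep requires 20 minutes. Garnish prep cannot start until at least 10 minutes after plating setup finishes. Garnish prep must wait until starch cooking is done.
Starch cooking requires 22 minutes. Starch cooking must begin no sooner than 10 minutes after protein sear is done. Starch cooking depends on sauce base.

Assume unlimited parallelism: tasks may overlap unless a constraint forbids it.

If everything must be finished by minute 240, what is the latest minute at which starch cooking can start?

Garnish prep has no dependents, so it just needs to finish by minute 240. Starting by 240 − 20 = minute 220 achieves that.
Plating setup must finish before garnish prep (must start by minute 220, minus 10-minute gap → minute 210). With a 35-minute duration, plating setup must start by 210 − 35 = minute 175.
Starch cooking must finish in time for plating setup (must start by minute 175, minus 20-minute gap → minute 155); garnish prep (must start by minute 220). The tightest is minute 155, so starch cooking must start by 155 − 22 = minute 133.

133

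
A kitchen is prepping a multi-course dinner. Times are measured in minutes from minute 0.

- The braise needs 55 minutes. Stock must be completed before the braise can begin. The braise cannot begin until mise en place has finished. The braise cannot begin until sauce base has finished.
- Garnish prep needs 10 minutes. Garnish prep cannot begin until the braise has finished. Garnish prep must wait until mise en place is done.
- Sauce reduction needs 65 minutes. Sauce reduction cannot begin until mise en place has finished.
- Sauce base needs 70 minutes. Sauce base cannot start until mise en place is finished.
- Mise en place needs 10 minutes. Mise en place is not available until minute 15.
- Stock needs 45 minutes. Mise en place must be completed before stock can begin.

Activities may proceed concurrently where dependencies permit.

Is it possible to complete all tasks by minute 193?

Yes

Mise en place waits on its own release at minute 15, so it starts at minute 15 and finishes at 15 + 10 = minute 25.
Sauce reduction cannot begin until mise en place (finishes minute 25). It runs from minute 25 to 25 + 65 = minute 90.
After mise en place (finishes minute 25), sauce base can start at minute 25 and finishes at minute 95.
After mise en place (finishes minute 25), stock can start at minute 25 and finishes at minute 70.
The braise needs all of stock (finishes minute 70); mise en place (finishes minute 25); sauce base (finishes minute 95). That puts its earliest start at minute 95; it finishes at 95 + 55 = minute 150.
For garnish prep: the braise (finishes minute 150); mise en place (finishes minute 25). Taking the maximum gives a start of minute 150, and it finishes at 150 + 10 = minute 160.
Every task is finished by minute 160, which is no later than the deadline of 193, so the schedule is feasible.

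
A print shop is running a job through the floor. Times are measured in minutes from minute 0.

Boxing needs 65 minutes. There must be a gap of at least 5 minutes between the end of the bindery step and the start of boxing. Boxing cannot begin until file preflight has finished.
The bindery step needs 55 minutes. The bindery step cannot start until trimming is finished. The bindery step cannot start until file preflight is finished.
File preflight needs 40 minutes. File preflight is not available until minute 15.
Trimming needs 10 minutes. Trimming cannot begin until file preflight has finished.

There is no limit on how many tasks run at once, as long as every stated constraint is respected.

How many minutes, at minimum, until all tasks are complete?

After its own release at minute 15, file preflight can start at minute 15 and finishes at minute 55.
Trimming waits on file preflight (finishes minute 55), so it starts at minute 55 and finishes at 55 + 10 = minute 65.
The bindery step cannot start until trimming (finishes minute 65); file preflight (finishes minute 55). The controlling bound is minute 65, so the bindery step finishes at 65 + 55 = minute 120.
For boxing: the bindery step (finishes minute 120, plus 5-minute gap → minute 125); file preflight (finishes minute 55). Taking the maximum gives a start of minute 125, and it finishes at 125 + 65 = minute 190.
All tasks are finished once the last one completes. Finish times: File preflight at 55, Trimming at 65, The bindery step at 120, Boxing at 190. The latest is minute 190.

190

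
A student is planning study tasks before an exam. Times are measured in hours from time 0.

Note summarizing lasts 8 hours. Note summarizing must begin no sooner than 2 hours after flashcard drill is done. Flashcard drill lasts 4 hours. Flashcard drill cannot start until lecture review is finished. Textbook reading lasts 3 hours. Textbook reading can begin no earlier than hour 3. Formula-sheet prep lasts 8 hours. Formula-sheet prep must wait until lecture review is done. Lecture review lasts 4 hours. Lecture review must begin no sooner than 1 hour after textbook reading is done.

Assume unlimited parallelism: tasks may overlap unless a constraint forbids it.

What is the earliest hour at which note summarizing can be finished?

Textbook reading cannot begin until its own release at hour 3. It runs from hour 3 to 3 + 3 = hour 6.
Lecture review waits on textbook reading (finishes hour 6, plus 1-hour gap → hour 7), so it starts at hour 7 and finishes at 7 + 4 = hour 11.
Flashcard drill cannot begin until lecture review (finishes hour 11). It runs from hour 11 to 11 + 4 = hour 15.
After flashcard drill (finishes hour 15, plus 2-hour gap → hour 17), note summarizing can start at hour 17 and finishes at hour 25.

25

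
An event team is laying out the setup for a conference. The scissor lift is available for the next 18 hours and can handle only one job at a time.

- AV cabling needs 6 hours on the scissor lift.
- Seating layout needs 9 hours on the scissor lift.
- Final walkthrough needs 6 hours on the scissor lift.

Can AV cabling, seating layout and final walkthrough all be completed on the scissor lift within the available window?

No

Running back to back, the jobs need 6 + 9 + 6 = 21 hours on the scissor lift.
Since 21 > 18, they cannot all fit.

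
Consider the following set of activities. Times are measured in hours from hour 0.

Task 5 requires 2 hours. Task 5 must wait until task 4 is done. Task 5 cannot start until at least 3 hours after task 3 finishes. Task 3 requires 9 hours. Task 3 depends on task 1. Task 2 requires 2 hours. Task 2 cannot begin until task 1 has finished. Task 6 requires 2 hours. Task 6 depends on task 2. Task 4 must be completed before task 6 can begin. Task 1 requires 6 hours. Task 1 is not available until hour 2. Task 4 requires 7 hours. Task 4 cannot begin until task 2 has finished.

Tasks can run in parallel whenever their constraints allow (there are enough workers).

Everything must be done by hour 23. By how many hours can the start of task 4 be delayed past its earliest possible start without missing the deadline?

4

After its own release at hour 2, task 1 can start at hour 2 and finishes at hour 8.
Task 2 cannot begin until task 1 (finishes hour 8). It runs from hour 8 to 8 + 2 = hour 10.
After task 2 (finishes hour 10), task 4 can start at hour 10 and finishes at hour 17.

Working backward from the deadline:
To finish by hour 23, task 5 (duration 2) must start no later than hour 21.
Task 6 has no dependents, so it just needs to finish by hour 23. Starting by 23 − 2 = hour 21 achieves that.
Task 4 has several dependents: task 5 (must start by hour 21); task 6 (must start by hour 21). The earliest of those limits is hour 21, so task 4 must start by 21 − 7 = hour 14.
So task 4 can start as early as hour 10 and as late as hour 14, giving 14 − 10 = 4 hours of slack.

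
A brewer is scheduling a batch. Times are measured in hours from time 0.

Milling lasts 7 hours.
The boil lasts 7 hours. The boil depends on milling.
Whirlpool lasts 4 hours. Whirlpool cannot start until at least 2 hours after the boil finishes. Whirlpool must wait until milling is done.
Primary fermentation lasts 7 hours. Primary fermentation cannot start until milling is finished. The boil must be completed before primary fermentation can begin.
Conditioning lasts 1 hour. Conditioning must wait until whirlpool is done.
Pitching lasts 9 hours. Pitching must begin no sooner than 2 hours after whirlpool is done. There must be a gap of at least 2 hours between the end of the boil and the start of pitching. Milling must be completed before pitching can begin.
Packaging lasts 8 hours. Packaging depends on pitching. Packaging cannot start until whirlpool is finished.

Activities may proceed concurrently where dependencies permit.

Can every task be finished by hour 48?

Nothing blocks milling, so it runs from hour 0 to hour 7.
The boil cannot begin until milling (finishes hour 7). It runs from hour 7 to 7 + 7 = hour 14.
Primary fermentation cannot start until milling (finishes hour 7); the boil (finishes hour 14). The controlling bound is hour 14, so primary fermentation finishes at 14 + 7 = hour 21.
For whirlpool: the boil (finishes hour 14, plus 2-hour gap → hour 16); milling (finishes hour 7). Taking the maximum gives a start of hour 16, and it finishes at 16 + 4 = hour 20.
After whirlpool (finishes hour 20), conditioning can start at hour 20 and finishes at hour 21.
Pitching needs all of whirlpool (finishes hour 20, plus 2-hour gap → hour 22); the boil (finishes hour 14, plus 2-hour gap → hour 16); milling (finishes hour 7). That puts its earliest start at hour 22; it finishes at 22 + 9 = hour 31.
Packaging cannot start until pitching (finishes hour 31); whirlpool (finishes hour 20). The controlling bound is hour 31, so packaging finishes at 31 + 8 = hour 39.
Every task is finished by hour 39, which is no later than the deadline of 48, so the schedule is feasible.

Yes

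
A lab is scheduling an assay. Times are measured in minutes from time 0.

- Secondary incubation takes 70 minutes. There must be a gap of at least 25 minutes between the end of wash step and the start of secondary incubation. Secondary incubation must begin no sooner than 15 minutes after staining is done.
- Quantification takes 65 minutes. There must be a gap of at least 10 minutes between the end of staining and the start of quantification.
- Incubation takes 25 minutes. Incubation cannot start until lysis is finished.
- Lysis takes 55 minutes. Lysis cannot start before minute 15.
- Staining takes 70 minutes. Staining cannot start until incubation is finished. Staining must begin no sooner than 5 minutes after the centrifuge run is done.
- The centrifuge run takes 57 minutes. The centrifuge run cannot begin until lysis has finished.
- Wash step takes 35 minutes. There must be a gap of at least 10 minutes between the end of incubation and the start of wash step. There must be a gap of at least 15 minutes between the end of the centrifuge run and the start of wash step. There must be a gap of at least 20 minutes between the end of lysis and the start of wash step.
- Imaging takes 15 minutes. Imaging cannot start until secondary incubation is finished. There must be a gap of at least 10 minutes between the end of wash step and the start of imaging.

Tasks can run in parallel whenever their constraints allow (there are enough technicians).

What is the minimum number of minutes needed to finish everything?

302

After its own release at minute 15, lysis can start at minute 15 and finishes at minute 70.
After lysis (finishes minute 70), the centrifuge run can start at minute 70 and finishes at minute 127.
Incubation waits on lysis (finishes minute 70), so it starts at minute 70 and finishes at 70 + 25 = minute 95.
Staining needs all of incubation (finishes minute 95); the centrifuge run (finishes minute 127, plus 5-minute gap → minute 132). That puts its earliest start at minute 132; it finishes at 132 + 70 = minute 202.
Quantification waits on staining (finishes minute 202, plus 10-minute gap → minute 212), so it starts at minute 212 and finishes at 212 + 65 = minute 277.
Wash step needs all of incubation (finishes minute 95, plus 10-minute gap → minute 105); the centrifuge run (finishes minute 127, plus 15-minute gap → minute 142); lysis (finishes minute 70, plus 20-minute gap → minute 90). That puts its earliest start at minute 142; it finishes at 142 + 35 = minute 177.
For secondary incubation: wash step (finishes minute 177, plus 25-minute gap → minute 202); staining (finishes minute 202, plus 15-minute gap → minute 217). Taking the maximum gives a start of minute 217, and it finishes at 217 + 70 = minute 287.
Imaging needs all of secondary incubation (finishes minute 287); wash step (finishes minute 177, plus 10-minute gap → minute 187). That puts its earliest start at minute 287; it finishes at 287 + 15 = minute 302.
All tasks are finished once the last one completes. Finish times: Lysis at 70, Incubation at 95, The centrifuge run at 127, Wash step at 177, Staining at 202, Secondary incubation at 287, Imaging at 302, Quantification at 277. The latest is minute 302.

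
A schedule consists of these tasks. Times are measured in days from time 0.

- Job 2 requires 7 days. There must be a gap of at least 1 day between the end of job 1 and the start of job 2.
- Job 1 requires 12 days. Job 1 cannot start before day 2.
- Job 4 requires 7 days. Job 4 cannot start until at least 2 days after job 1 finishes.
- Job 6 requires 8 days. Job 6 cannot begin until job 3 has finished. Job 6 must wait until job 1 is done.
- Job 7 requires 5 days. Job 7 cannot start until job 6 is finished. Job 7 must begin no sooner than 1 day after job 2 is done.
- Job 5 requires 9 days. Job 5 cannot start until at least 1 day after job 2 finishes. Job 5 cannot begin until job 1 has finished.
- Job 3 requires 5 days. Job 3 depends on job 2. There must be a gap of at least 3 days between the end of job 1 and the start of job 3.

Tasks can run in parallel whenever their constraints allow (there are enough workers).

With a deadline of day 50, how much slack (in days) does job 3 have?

Job 1 cannot begin until its own release at day 2. It runs from day 2 to 2 + 12 = day 14.
Job 2 waits on job 1 (finishes day 14, plus 1-day gap → day 15), so it starts at day 15 and finishes at 15 + 7 = day 22.
Job 3 has to wait for job 2 (finishes day 22); job 1 (finishes day 14, plus 3-day gap → day 17). The latest of these is day 22, so job 3 runs day 22 to 22 + 5 = day 27.

Working backward from the deadline:
Job 7 has no dependents, so it just needs to finish by day 50. Starting by 50 − 5 = day 45 achieves that.
Since job 7 (must start by day 45) depends on it, job 6 must finish by day 45. Backing off its 8-day duration gives a latest start of day 37.
Job 3 feeds into job 6 (must start by day 37); so job 3 must finish by day 37 and therefore start by day 32.
So job 3 can start as early as day 22 and as late as day 32, giving 32 − 22 = 10 days of slack.

10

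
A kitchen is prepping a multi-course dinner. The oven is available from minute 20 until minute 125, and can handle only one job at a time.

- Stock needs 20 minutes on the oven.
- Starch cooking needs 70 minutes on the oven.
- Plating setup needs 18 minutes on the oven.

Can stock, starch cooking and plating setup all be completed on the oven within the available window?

No

The oven window is 125 − 20 = 105 minutes.
Running back to back, the jobs need 20 + 70 + 18 = 108 minutes on the oven.
Since 108 > 105, they cannot all fit.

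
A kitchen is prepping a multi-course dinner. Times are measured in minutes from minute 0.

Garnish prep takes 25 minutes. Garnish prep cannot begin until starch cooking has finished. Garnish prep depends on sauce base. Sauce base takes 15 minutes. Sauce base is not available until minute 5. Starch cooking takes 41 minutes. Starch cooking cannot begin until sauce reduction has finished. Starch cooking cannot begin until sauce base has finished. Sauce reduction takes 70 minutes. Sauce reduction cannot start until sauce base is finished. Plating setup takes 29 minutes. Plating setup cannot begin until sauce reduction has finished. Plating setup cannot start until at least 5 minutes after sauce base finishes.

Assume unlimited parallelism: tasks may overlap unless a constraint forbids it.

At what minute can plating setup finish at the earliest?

Sauce base waits on its own release at minute 5, so it starts at minute 5 and finishes at 5 + 15 = minute 20.
Sauce reduction waits on sauce base (finishes minute 20), so it starts at minute 20 and finishes at 20 + 70 = minute 90.
Plating setup needs all of sauce reduction (finishes minute 90); sauce base (finishes minute 20, plus 5-minute gap → minute 25). That puts its earliest start at minute 90; it finishes at 90 + 29 = minute 119.

119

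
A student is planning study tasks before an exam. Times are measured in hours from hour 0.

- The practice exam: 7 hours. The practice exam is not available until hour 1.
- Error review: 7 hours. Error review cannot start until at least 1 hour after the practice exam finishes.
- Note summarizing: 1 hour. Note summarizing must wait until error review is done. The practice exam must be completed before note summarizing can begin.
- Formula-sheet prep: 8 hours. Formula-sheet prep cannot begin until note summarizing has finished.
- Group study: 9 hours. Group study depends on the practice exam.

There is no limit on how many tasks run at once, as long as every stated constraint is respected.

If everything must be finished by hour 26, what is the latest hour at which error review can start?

10

Formula-sheet prep has no dependents, so it just needs to finish by hour 26. Starting by 26 − 8 = hour 18 achieves that.
Note summarizing feeds into formula-sheet prep (must start by hour 18); so note summarizing must finish by hour 18 and therefore start by hour 17.
Since note summarizing (must start by hour 17) depends on it, error review must finish by hour 17. Backing off its 7-hour duration gives a latest start of hour 10.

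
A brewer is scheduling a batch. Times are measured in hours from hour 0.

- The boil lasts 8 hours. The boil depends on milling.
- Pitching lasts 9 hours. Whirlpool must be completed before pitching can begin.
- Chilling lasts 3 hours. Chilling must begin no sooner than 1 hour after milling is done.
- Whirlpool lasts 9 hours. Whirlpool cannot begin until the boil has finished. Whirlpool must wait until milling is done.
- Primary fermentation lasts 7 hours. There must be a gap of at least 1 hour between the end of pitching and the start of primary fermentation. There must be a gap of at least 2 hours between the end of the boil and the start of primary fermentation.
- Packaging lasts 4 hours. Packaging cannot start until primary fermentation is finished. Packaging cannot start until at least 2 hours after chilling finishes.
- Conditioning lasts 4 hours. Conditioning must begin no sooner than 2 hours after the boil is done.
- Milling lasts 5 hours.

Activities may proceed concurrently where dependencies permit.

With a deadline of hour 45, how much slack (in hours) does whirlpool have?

Milling can start immediately at hour 0; it finishes at hour 5.
After milling (finishes hour 5), the boil can start at hour 5 and finishes at hour 13.
Whirlpool cannot start until the boil (finishes hour 13); milling (finishes hour 5). The controlling bound is hour 13, so whirlpool finishes at 13 + 9 = hour 22.

Working backward from the deadline:
To finish by hour 45, packaging (duration 4) must start no later than hour 41.
Since packaging (must start by hour 41) depends on it, primary fermentation must finish by hour 41. Backing off its 7-hour duration gives a latest start of hour 34.
Since primary fermentation (must start by hour 34, minus 1-hour gap → hour 33) depends on it, pitching must finish by hour 33. Backing off its 9-hour duration gives a latest start of hour 24.
Whirlpool feeds into pitching (must start by hour 24); so whirlpool must finish by hour 24 and therefore start by hour 15.
So whirlpool can start as early as hour 13 and as late as hour 15, giving 15 − 13 = 2 hours of slack.

2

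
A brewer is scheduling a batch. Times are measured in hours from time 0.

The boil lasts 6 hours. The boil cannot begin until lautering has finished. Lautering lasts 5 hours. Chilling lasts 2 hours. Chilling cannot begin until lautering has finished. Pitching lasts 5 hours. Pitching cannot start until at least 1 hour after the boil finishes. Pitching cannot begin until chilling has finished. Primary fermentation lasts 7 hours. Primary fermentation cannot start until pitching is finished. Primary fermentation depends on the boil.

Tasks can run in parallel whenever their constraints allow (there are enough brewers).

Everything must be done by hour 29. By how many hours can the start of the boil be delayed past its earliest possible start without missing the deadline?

5

Lautering can start immediately at hour 0; it finishes at hour 5.
After lautering (finishes hour 5), the boil can start at hour 5 and finishes at hour 11.

Working backward from the deadline:
Primary fermentation has no dependents, so it just needs to finish by hour 29. Starting by 29 − 7 = hour 22 achieves that.
Pitching feeds into primary fermentation (must start by hour 22); so pitching must finish by hour 22 and therefore start by hour 17.
The boil has several dependents: pitching (must start by hour 17, minus 1-hour gap → hour 16); primary fermentation (must start by hour 22). The earliest of those limits is hour 16, so the boil must start by 16 − 6 = hour 10.
So the boil can start as early as hour 5 and as late as hour 10, giving 10 − 5 = 5 hours of slack.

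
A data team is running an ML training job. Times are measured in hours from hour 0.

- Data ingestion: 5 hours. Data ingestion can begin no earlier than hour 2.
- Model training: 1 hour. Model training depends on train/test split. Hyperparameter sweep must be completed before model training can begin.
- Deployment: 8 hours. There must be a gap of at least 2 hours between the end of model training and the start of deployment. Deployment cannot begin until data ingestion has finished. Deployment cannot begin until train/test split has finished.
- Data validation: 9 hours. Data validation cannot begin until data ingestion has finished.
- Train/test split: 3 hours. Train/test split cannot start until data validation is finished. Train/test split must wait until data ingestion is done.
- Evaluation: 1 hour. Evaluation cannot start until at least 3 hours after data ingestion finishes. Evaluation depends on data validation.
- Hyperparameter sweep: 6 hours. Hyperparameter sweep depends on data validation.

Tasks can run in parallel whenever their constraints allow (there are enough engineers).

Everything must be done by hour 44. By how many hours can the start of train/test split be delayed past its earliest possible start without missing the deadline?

14

Data ingestion cannot begin until its own release at hour 2. It runs from hour 2 to 2 + 5 = hour 7.
Data validation cannot begin until data ingestion (finishes hour 7). It runs from hour 7 to 7 + 9 = hour 16.
Train/test split needs all of data validation (finishes hour 16); data ingestion (finishes hour 7). That puts its earliest start at hour 16; it finishes at 16 + 3 = hour 19.

Working backward from the deadline:
Deployment has no dependents, so it just needs to finish by hour 44. Starting by 44 − 8 = hour 36 achieves that.
Model training must finish before deployment (must start by hour 36, minus 2-hour gap → hour 34). With a 1-hour duration, model training must start by 34 − 1 = hour 33.
For train/test split: model training (must start by hour 33); deployment (must start by hour 36). The most restrictive is hour 33; with a 3-hour duration, train/test split must start by hour 30.
So train/test split can start as early as hour 16 and as late as hour 30, giving 30 − 16 = 14 hours of slack.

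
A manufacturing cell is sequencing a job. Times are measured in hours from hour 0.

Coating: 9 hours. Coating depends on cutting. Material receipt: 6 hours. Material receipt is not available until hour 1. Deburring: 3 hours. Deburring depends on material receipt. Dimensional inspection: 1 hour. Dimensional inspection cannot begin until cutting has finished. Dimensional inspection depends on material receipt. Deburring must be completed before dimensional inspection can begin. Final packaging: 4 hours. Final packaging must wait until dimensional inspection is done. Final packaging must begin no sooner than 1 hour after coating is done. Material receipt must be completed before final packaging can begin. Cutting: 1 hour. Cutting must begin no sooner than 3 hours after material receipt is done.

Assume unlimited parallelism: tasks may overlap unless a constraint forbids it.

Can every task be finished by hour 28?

Material receipt waits on its own release at hour 1, so it starts at hour 1 and finishes at 1 + 6 = hour 7.
Deburring waits on material receipt (finishes hour 7), so it starts at hour 7 and finishes at 7 + 3 = hour 10.
Cutting cannot begin until material receipt (finishes hour 7, plus 3-hour gap → hour 10). It runs from hour 10 to 10 + 1 = hour 11.
After cutting (finishes hour 11), coating can start at hour 11 and finishes at hour 20.
Dimensional inspection cannot start until cutting (finishes hour 11); material receipt (finishes hour 7); deburring (finishes hour 10). The controlling bound is hour 11, so dimensional inspection finishes at 11 + 1 = hour 12.
Final packaging has to wait for dimensional inspection (finishes hour 12); coating (finishes hour 20, plus 1-hour gap → hour 21); material receipt (finishes hour 7). The latest of these is hour 21, so final packaging runs hour 21 to 21 + 4 = hour 25.
Every task is finished by hour 25, which is no later than the deadline of 28, so the schedule is feasible.

Yes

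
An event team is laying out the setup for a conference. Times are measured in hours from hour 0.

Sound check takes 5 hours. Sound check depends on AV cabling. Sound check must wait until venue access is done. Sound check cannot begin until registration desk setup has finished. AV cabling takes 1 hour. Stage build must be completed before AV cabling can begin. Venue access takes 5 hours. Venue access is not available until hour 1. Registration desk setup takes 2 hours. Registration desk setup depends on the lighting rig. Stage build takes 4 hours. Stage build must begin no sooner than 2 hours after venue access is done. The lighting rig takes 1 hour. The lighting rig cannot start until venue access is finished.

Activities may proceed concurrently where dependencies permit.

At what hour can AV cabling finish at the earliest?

Venue access cannot begin until its own release at hour 1. It runs from hour 1 to 1 + 5 = hour 6.
Stage build cannot begin until venue access (finishes hour 6, plus 2-hour gap → hour 8). It runs from hour 8 to 8 + 4 = hour 12.
AV cabling waits on stage build (finishes hour 12), so it starts at hour 12 and finishes at 12 + 1 = hour 13.

13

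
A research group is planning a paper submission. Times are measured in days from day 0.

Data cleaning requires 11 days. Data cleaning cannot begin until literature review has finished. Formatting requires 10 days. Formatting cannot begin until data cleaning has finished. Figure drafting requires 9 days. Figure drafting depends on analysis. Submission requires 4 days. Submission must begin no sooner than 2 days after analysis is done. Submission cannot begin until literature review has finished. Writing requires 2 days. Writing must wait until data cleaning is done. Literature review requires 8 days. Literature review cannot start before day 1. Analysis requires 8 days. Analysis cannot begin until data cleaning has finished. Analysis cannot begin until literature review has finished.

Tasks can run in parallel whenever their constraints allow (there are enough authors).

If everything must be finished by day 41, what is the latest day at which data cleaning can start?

Nothing follows figure drafting; the deadline of day 41 is its only limit. It must start by 41 − 9 = day 32.
To finish by day 41, submission (duration 4) must start no later than day 37.
For analysis: figure drafting (must start by day 32); submission (must start by day 37, minus 2-day gap → day 35). The most restrictive is day 32; with an 8-day duration, analysis must start by day 24.
Writing has no dependents, so it just needs to finish by day 41. Starting by 41 − 2 = day 39 achieves that.
Formatting must finish by day 41; it takes 10 days, so it must start by 41 − 10 = day 31.
Data cleaning has several dependents: analysis (must start by day 24); writing (must start by day 39); formatting (must start by day 31). The earliest of those limits is day 24, so data cleaning must start by 24 − 11 = day 13.

13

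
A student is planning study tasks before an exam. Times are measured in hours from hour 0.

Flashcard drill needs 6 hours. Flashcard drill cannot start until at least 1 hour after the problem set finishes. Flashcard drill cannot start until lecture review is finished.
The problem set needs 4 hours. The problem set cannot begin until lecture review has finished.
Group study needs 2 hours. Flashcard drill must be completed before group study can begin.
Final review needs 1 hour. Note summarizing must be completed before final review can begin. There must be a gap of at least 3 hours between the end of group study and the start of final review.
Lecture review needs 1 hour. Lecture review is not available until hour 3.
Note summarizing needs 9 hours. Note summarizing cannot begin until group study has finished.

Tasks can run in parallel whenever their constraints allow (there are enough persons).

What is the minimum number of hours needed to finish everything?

27

After its own release at hour 3, lecture review can start at hour 3 and finishes at hour 4.
The problem set waits on lecture review (finishes hour 4), so it starts at hour 4 and finishes at 4 + 4 = hour 8.
Flashcard drill needs all of the problem set (finishes hour 8, plus 1-hour gap → hour 9); lecture review (finishes hour 4). That puts its earliest start at hour 9; it finishes at 9 + 6 = hour 15.
Group study cannot begin until flashcard drill (finishes hour 15). It runs from hour 15 to 15 + 2 = hour 17.
Note summarizing waits on group study (finishes hour 17), so it starts at hour 17 and finishes at 17 + 9 = hour 26.
Final review cannot start until note summarizing (finishes hour 26); group study (finishes hour 17, plus 3-hour gap → hour 20). The controlling bound is hour 26, so final review finishes at 26 + 1 = hour 27.
All tasks are finished once the last one completes. Finish times: Lecture review at 4, The problem set at 8, Flashcard drill at 15, Group study at 17, Note summarizing at 26, Final review at 27. The latest is hour 27.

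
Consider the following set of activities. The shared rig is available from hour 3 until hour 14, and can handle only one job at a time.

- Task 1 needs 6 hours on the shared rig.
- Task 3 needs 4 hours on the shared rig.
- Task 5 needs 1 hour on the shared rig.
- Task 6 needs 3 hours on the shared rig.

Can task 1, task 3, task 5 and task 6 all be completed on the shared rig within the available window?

No

The shared rig window is 14 − 3 = 11 hours.
Running back to back, the jobs need 6 + 4 + 1 + 3 = 14 hours on the shared rig.
Since 14 > 11, they cannot all fit.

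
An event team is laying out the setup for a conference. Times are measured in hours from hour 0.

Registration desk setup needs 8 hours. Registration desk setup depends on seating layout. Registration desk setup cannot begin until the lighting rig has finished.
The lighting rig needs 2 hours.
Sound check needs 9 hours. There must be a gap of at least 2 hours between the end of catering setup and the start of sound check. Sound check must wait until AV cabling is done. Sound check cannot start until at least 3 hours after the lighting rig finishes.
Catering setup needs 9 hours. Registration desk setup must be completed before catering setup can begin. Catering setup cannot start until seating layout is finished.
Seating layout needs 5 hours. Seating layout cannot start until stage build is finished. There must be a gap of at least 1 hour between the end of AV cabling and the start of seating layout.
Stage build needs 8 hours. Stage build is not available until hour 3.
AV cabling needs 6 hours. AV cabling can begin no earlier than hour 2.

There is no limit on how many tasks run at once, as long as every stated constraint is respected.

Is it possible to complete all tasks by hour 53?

Yes

AV cabling waits on its own release at hour 2, so it starts at hour 2 and finishes at 2 + 6 = hour 8.
Nothing blocks the lighting rig, so it runs from hour 0 to hour 2.
Stage build waits on its own release at hour 3, so it starts at hour 3 and finishes at 3 + 8 = hour 11.
Seating layout has to wait for stage build (finishes hour 11); AV cabling (finishes hour 8, plus 1-hour gap → hour 9). The latest of these is hour 11, so seating layout runs hour 11 to 11 + 5 = hour 16.
Registration desk setup has to wait for seating layout (finishes hour 16); the lighting rig (finishes hour 2). The latest of these is hour 16, so registration desk setup runs hour 16 to 16 + 8 = hour 24.
Catering setup needs all of registration desk setup (finishes hour 24); seating layout (finishes hour 16). That puts its earliest start at hour 24; it finishes at 24 + 9 = hour 33.
Sound check cannot start until catering setup (finishes hour 33, plus 2-hour gap → hour 35); AV cabling (finishes hour 8); the lighting rig (finishes hour 2, plus 3-hour gap → hour 5). The controlling bound is hour 35, so sound check finishes at 35 + 9 = hour 44.
Every task is finished by hour 44, which is no later than the deadline of 53, so the schedule is feasible.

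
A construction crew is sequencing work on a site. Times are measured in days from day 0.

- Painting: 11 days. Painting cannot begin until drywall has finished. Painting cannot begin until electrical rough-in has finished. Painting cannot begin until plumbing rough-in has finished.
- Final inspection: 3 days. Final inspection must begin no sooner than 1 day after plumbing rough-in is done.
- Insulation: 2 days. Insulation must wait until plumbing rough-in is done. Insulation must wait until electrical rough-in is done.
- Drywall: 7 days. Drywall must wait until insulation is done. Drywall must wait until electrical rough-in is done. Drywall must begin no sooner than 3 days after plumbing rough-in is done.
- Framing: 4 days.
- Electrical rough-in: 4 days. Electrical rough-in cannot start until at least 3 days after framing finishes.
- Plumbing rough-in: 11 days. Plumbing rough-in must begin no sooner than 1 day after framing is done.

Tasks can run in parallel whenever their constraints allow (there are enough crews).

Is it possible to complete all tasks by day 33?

Framing has no prerequisites, so it starts at day 0 and finishes at day 4.
After framing (finishes day 4, plus 3-day gap → day 7), electrical rough-in can start at day 7 and finishes at day 11.
Plumbing rough-in cannot begin until framing (finishes day 4, plus 1-day gap → day 5). It runs from day 5 to 5 + 11 = day 16.
After plumbing rough-in (finishes day 16, plus 1-day gap → day 17), final inspection can start at day 17 and finishes at day 20.
For insulation: plumbing rough-in (finishes day 16); electrical rough-in (finishes day 11). Taking the maximum gives a start of day 16, and it finishes at 16 + 2 = day 18.
Drywall needs all of insulation (finishes day 18); electrical rough-in (finishes day 11); plumbing rough-in (finishes day 16, plus 3-day gap → day 19). That puts its earliest start at day 19; it finishes at 19 + 7 = day 26.
Painting cannot start until drywall (finishes day 26); electrical rough-in (finishes day 11); plumbing rough-in (finishes day 16). The controlling bound is day 26, so painting finishes at 26 + 11 = day 37.
The earliest everything can be done is day 37, which is after the deadline of 33, so it is not possible.

No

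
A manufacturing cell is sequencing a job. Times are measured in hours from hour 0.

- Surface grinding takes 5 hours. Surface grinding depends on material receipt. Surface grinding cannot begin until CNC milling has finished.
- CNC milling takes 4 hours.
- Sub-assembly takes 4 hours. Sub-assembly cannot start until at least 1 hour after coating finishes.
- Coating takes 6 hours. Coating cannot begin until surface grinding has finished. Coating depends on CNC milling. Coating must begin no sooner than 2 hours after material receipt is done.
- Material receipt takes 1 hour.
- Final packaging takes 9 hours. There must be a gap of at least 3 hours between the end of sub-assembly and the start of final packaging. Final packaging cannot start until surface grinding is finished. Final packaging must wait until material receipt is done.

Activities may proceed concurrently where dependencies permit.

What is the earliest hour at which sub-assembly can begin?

Nothing blocks CNC milling, so it runs from hour 0 to hour 4.
Material receipt has no prerequisites, so it starts at hour 0 and finishes at hour 1.
Surface grinding needs all of material receipt (finishes hour 1); CNC milling (finishes hour 4). That puts its earliest start at hour 4; it finishes at 4 + 5 = hour 9.
Coating cannot start until surface grinding (finishes hour 9); CNC milling (finishes hour 4); material receipt (finishes hour 1, plus 2-hour gap → hour 3). The controlling bound is hour 9, so coating finishes at 9 + 6 = hour 15.
Sub-assembly waits on coating (finishes hour 15, plus 1-hour gap → hour 16), so the earliest it can start is hour 16.

16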